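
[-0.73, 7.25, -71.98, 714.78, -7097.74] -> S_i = -0.73*(-9.93)^i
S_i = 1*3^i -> [1, 3, 9, 27, 81]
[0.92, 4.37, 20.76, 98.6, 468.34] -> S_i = 0.92*4.75^i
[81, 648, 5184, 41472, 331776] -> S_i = 81*8^i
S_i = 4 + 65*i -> [4, 69, 134, 199, 264]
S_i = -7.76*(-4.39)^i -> [-7.76, 34.07, -149.55, 656.53, -2882.17]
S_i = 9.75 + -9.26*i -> [9.75, 0.49, -8.77, -18.03, -27.29]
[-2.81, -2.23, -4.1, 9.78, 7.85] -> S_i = Random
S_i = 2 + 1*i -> [2, 3, 4, 5, 6]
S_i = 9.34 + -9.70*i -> [9.34, -0.36, -10.06, -19.76, -29.46]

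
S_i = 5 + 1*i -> [5, 6, 7, 8, 9]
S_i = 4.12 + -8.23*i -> [4.12, -4.11, -12.34, -20.57, -28.8]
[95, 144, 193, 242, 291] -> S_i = 95 + 49*i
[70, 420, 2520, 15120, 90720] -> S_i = 70*6^i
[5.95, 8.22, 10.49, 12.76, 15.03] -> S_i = 5.95 + 2.27*i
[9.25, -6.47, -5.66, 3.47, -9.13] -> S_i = Random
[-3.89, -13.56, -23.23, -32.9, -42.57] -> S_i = -3.89 + -9.67*i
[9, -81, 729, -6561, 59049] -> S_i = 9*-9^i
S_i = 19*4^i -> [19, 76, 304, 1216, 4864]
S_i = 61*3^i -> [61, 183, 549, 1647, 4941]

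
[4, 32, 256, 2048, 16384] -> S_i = 4*8^i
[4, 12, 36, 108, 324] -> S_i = 4*3^i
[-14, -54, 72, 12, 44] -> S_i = Random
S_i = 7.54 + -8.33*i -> [7.54, -0.79, -9.12, -17.45, -25.78]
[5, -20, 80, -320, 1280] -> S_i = 5*-4^i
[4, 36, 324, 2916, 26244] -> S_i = 4*9^i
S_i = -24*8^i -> [-24, -192, -1536, -12288, -98304]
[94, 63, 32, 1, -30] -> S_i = 94 + -31*i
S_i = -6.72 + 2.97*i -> [-6.72, -3.75, -0.78, 2.19, 5.16]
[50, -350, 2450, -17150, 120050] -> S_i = 50*-7^i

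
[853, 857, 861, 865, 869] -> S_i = 853 + 4*i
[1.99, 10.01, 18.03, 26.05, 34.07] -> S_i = 1.99 + 8.02*i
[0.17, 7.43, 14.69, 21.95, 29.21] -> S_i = 0.17 + 7.26*i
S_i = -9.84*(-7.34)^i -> [-9.84, 72.23, -530.14, 3891.2, -28561.39]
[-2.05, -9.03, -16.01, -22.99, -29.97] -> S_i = -2.05 + -6.98*i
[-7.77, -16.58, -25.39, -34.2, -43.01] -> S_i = -7.77 + -8.81*i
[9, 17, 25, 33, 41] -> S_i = 9 + 8*i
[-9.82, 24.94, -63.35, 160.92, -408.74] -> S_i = -9.82*(-2.54)^i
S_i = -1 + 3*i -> [-1, 2, 5, 8, 11]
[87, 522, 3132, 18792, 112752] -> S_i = 87*6^i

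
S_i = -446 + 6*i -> [-446, -440, -434, -428, -422]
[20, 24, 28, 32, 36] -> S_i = 20 + 4*i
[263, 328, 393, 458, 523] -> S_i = 263 + 65*i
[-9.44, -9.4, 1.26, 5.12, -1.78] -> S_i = Random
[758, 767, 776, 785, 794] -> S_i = 758 + 9*i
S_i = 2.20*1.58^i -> [2.2, 3.48, 5.49, 8.68, 13.71]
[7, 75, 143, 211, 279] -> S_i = 7 + 68*i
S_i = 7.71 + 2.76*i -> [7.71, 10.47, 13.23, 15.99, 18.75]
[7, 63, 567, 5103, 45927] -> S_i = 7*9^i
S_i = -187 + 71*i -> [-187, -116, -45, 26, 97]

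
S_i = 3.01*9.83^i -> [3.01, 29.59, 290.85, 2859.08, 28104.8]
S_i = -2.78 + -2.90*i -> [-2.78, -5.68, -8.58, -11.48, -14.38]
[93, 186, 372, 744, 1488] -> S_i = 93*2^i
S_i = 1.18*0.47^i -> [1.18, 0.55, 0.26, 0.12, 0.06]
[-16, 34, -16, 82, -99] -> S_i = Random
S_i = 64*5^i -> [64, 320, 1600, 8000, 40000]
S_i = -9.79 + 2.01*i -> [-9.79, -7.78, -5.77, -3.76, -1.75]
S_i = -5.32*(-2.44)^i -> [-5.32, 12.98, -31.67, 77.28, -188.57]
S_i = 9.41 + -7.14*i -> [9.41, 2.27, -4.87, -12.01, -19.15]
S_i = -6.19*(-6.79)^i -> [-6.19, 42.03, -285.38, 1937.76, -13157.39]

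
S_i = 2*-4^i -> [2, -8, 32, -128, 512]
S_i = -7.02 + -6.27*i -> [-7.02, -13.29, -19.56, -25.83, -32.1]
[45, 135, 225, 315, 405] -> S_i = 45 + 90*i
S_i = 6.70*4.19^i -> [6.7, 28.07, 117.63, 492.85, 2065.05]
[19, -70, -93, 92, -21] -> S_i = Random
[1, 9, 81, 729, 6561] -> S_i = 1*9^i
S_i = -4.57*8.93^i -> [-4.57, -40.81, -364.43, -3254.4, -29061.77]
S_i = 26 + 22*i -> [26, 48, 70, 92, 114]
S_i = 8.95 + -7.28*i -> [8.95, 1.67, -5.61, -12.89, -20.17]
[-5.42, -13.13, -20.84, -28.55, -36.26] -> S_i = -5.42 + -7.71*i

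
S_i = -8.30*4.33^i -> [-8.3, -35.94, -155.62, -673.82, -2917.63]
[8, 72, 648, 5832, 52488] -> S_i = 8*9^i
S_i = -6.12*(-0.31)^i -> [-6.12, 1.9, -0.59, 0.18, -0.06]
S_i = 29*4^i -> [29, 116, 464, 1856, 7424]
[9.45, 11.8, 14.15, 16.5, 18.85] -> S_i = 9.45 + 2.35*i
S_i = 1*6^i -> [1, 6, 36, 216, 1296]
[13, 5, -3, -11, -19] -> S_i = 13 + -8*i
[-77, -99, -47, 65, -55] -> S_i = Random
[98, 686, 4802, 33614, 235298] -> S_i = 98*7^i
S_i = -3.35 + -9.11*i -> [-3.35, -12.46, -21.57, -30.68, -39.79]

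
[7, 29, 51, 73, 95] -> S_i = 7 + 22*i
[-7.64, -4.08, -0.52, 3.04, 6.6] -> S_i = -7.64 + 3.56*i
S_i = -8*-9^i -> [-8, 72, -648, 5832, -52488]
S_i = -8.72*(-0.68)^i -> [-8.72, 5.93, -4.03, 2.74, -1.86]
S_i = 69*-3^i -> [69, -207, 621, -1863, 5589]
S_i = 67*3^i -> [67, 201, 603, 1809, 5427]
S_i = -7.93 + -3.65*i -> [-7.93, -11.58, -15.23, -18.88, -22.53]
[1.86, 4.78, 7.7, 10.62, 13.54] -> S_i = 1.86 + 2.92*i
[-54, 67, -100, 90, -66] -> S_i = Random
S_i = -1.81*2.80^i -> [-1.81, -5.07, -14.19, -39.73, -111.25]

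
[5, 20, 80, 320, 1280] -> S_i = 5*4^i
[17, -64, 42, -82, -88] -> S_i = Random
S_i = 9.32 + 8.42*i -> [9.32, 17.74, 26.16, 34.58, 43.0]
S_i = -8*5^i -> [-8, -40, -200, -1000, -5000]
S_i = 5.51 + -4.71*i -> [5.51, 0.8, -3.91, -8.62, -13.33]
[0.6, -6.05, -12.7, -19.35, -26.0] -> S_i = 0.60 + -6.65*i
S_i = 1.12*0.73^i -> [1.12, 0.82, 0.6, 0.44, 0.32]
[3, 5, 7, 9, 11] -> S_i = 3 + 2*i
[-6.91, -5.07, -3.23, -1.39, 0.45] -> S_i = -6.91 + 1.84*i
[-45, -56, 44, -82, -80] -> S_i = Random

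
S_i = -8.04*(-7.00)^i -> [-8.04, 56.28, -393.96, 2757.72, -19304.04]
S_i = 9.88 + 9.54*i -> [9.88, 19.42, 28.96, 38.5, 48.04]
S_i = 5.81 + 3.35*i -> [5.81, 9.16, 12.51, 15.86, 19.21]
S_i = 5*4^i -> [5, 20, 80, 320, 1280]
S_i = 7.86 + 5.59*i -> [7.86, 13.45, 19.04, 24.63, 30.22]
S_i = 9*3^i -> [9, 27, 81, 243, 729]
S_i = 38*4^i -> [38, 152, 608, 2432, 9728]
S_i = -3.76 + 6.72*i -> [-3.76, 2.96, 9.68, 16.4, 23.12]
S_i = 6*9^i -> [6, 54, 486, 4374, 39366]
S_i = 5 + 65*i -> [5, 70, 135, 200, 265]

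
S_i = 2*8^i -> [2, 16, 128, 1024, 8192]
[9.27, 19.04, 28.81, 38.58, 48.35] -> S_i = 9.27 + 9.77*i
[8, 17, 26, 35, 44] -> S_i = 8 + 9*i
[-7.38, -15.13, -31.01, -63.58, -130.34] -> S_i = -7.38*2.05^i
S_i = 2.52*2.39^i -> [2.52, 6.02, 14.39, 34.4, 82.22]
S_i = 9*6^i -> [9, 54, 324, 1944, 11664]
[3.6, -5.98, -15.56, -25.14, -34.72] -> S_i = 3.60 + -9.58*i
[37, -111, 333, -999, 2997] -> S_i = 37*-3^i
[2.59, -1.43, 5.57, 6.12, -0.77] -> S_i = Random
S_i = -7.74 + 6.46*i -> [-7.74, -1.28, 5.18, 11.64, 18.1]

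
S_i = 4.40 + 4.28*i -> [4.4, 8.68, 12.96, 17.24, 21.52]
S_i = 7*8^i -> [7, 56, 448, 3584, 28672]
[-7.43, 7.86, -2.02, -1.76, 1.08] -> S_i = Random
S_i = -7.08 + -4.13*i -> [-7.08, -11.21, -15.34, -19.47, -23.6]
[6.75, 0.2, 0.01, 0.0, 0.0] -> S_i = 6.75*0.03^i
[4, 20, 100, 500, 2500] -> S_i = 4*5^i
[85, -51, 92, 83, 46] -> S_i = Random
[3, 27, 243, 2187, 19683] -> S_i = 3*9^i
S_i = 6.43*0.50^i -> [6.43, 3.22, 1.61, 0.8, 0.4]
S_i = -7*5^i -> [-7, -35, -175, -875, -4375]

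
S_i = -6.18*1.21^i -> [-6.18, -7.48, -9.05, -10.95, -13.25]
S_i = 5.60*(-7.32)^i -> [5.6, -40.99, 300.06, -2196.45, 16078.01]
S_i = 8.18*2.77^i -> [8.18, 22.66, 62.76, 173.86, 481.58]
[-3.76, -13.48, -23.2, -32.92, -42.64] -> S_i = -3.76 + -9.72*i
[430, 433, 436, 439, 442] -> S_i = 430 + 3*i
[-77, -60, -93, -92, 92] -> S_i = Random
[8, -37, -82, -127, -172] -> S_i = 8 + -45*i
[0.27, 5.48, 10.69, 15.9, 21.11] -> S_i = 0.27 + 5.21*i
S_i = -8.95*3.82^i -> [-8.95, -34.19, -130.6, -498.9, -1905.8]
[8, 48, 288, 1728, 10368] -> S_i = 8*6^i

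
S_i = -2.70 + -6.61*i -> [-2.7, -9.31, -15.92, -22.53, -29.14]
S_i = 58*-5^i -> [58, -290, 1450, -7250, 36250]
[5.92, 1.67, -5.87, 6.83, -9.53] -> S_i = Random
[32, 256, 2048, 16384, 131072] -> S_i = 32*8^i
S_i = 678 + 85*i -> [678, 763, 848, 933, 1018]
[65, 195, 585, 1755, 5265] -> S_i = 65*3^i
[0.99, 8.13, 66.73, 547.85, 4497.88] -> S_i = 0.99*8.21^i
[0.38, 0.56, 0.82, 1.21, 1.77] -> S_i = 0.38*1.47^i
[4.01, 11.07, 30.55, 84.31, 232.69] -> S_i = 4.01*2.76^i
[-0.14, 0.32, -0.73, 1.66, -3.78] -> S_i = -0.14*(-2.28)^i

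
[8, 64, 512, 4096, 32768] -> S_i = 8*8^i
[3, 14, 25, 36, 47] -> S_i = 3 + 11*i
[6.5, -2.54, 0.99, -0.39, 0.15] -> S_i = 6.50*(-0.39)^i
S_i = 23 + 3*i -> [23, 26, 29, 32, 35]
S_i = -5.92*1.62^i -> [-5.92, -9.59, -15.54, -25.17, -40.77]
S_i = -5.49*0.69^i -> [-5.49, -3.79, -2.61, -1.8, -1.24]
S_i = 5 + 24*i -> [5, 29, 53, 77, 101]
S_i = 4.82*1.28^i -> [4.82, 6.17, 7.9, 10.11, 12.94]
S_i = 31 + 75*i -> [31, 106, 181, 256, 331]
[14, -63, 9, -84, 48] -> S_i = Random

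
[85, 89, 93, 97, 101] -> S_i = 85 + 4*i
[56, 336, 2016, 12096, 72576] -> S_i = 56*6^i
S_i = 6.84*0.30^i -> [6.84, 2.05, 0.62, 0.18, 0.06]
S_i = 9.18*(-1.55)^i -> [9.18, -14.23, 22.05, -34.19, 52.99]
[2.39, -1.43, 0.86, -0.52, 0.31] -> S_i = 2.39*(-0.60)^i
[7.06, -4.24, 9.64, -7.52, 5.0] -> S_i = Random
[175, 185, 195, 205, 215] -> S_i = 175 + 10*i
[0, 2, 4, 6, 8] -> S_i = 0 + 2*i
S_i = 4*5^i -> [4, 20, 100, 500, 2500]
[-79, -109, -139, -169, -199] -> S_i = -79 + -30*i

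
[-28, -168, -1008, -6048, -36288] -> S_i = -28*6^i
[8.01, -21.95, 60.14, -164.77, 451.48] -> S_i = 8.01*(-2.74)^i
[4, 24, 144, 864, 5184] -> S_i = 4*6^i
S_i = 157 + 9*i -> [157, 166, 175, 184, 193]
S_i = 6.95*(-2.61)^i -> [6.95, -18.14, 47.34, -123.57, 322.51]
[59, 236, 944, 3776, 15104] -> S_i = 59*4^i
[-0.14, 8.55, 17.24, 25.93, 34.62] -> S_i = -0.14 + 8.69*i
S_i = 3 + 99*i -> [3, 102, 201, 300, 399]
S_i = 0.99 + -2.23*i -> [0.99, -1.24, -3.47, -5.7, -7.93]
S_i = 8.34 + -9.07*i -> [8.34, -0.73, -9.8, -18.87, -27.94]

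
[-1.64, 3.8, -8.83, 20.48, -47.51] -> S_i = -1.64*(-2.32)^i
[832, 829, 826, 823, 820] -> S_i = 832 + -3*i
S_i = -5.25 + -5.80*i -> [-5.25, -11.05, -16.85, -22.65, -28.45]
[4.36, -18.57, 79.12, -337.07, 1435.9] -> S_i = 4.36*(-4.26)^i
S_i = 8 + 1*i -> [8, 9, 10, 11, 12]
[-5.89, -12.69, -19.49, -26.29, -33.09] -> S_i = -5.89 + -6.80*i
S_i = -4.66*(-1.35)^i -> [-4.66, 6.29, -8.49, 11.47, -15.48]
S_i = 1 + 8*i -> [1, 9, 17, 25, 33]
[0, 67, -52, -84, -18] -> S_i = Random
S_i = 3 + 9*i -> [3, 12, 21, 30, 39]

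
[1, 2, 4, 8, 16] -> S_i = 1*2^i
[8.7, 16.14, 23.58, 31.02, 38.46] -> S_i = 8.70 + 7.44*i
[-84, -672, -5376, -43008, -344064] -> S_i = -84*8^i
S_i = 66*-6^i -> [66, -396, 2376, -14256, 85536]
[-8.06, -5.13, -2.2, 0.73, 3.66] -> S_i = -8.06 + 2.93*i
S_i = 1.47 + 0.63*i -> [1.47, 2.1, 2.73, 3.36, 3.99]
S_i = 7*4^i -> [7, 28, 112, 448, 1792]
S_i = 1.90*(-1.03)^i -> [1.9, -1.96, 2.02, -2.08, 2.14]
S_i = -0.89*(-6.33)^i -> [-0.89, 5.63, -35.66, 225.74, -1428.91]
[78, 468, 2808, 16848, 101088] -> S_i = 78*6^i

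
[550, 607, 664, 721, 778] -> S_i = 550 + 57*i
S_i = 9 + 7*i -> [9, 16, 23, 30, 37]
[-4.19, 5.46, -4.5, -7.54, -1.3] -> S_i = Random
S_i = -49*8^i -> [-49, -392, -3136, -25088, -200704]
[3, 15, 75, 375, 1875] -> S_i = 3*5^i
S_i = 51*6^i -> [51, 306, 1836, 11016, 66096]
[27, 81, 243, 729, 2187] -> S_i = 27*3^i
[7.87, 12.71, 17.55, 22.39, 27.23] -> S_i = 7.87 + 4.84*i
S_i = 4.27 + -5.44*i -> [4.27, -1.17, -6.61, -12.05, -17.49]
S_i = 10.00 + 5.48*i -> [10.0, 15.48, 20.96, 26.44, 31.92]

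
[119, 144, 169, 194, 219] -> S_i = 119 + 25*i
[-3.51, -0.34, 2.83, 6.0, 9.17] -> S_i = -3.51 + 3.17*i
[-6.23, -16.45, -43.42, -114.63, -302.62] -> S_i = -6.23*2.64^i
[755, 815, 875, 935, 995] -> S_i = 755 + 60*i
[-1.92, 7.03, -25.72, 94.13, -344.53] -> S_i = -1.92*(-3.66)^i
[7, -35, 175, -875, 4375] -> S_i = 7*-5^i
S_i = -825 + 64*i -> [-825, -761, -697, -633, -569]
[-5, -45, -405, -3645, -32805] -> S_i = -5*9^i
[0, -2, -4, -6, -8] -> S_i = 0 + -2*i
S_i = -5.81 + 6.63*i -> [-5.81, 0.82, 7.45, 14.08, 20.71]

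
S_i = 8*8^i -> [8, 64, 512, 4096, 32768]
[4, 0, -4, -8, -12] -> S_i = 4 + -4*i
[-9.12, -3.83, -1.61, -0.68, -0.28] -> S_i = -9.12*0.42^i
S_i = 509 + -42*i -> [509, 467, 425, 383, 341]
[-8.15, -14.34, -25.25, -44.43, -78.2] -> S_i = -8.15*1.76^i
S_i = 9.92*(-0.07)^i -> [9.92, -0.69, 0.05, -0.0, 0.0]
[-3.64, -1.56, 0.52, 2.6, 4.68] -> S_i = -3.64 + 2.08*i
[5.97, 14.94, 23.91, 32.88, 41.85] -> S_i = 5.97 + 8.97*i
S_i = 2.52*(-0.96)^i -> [2.52, -2.42, 2.32, -2.23, 2.14]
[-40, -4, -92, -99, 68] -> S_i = Random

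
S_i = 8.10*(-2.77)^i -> [8.1, -22.44, 62.15, -172.16, 476.87]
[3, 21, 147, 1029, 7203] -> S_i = 3*7^i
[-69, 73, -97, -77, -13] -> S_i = Random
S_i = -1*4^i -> [-1, -4, -16, -64, -256]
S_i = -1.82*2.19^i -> [-1.82, -3.99, -8.73, -19.12, -41.86]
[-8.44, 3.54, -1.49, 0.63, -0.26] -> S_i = -8.44*(-0.42)^i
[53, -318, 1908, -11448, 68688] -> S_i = 53*-6^i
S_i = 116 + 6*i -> [116, 122, 128, 134, 140]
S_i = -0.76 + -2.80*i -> [-0.76, -3.56, -6.36, -9.16, -11.96]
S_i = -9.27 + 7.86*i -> [-9.27, -1.41, 6.45, 14.31, 22.17]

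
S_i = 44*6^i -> [44, 264, 1584, 9504, 57024]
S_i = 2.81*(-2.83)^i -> [2.81, -7.95, 22.51, -63.69, 180.24]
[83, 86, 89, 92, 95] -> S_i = 83 + 3*i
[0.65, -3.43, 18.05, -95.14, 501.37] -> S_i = 0.65*(-5.27)^i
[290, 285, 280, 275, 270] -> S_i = 290 + -5*i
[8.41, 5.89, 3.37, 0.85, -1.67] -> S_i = 8.41 + -2.52*i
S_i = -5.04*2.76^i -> [-5.04, -13.91, -38.39, -105.96, -292.46]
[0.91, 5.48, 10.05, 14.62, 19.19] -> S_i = 0.91 + 4.57*i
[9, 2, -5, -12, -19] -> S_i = 9 + -7*i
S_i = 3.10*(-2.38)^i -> [3.1, -7.38, 17.56, -41.79, 99.46]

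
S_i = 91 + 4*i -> [91, 95, 99, 103, 107]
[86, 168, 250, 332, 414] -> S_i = 86 + 82*i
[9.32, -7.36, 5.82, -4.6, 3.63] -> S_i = 9.32*(-0.79)^i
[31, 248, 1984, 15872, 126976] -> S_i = 31*8^i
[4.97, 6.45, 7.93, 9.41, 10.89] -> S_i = 4.97 + 1.48*i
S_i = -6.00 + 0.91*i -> [-6.0, -5.09, -4.18, -3.27, -2.36]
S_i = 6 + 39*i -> [6, 45, 84, 123, 162]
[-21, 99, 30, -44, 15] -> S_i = Random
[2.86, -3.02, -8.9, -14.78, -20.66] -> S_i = 2.86 + -5.88*i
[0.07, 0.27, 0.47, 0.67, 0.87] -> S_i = 0.07 + 0.20*i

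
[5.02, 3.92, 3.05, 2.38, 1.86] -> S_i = 5.02*0.78^i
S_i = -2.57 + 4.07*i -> [-2.57, 1.5, 5.57, 9.64, 13.71]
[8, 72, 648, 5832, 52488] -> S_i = 8*9^i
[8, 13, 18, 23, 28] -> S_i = 8 + 5*i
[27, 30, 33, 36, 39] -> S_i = 27 + 3*i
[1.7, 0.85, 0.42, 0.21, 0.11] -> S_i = 1.70*0.50^i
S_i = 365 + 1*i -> [365, 366, 367, 368, 369]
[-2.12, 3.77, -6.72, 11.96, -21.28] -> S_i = -2.12*(-1.78)^i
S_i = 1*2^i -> [1, 2, 4, 8, 16]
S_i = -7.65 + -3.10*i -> [-7.65, -10.75, -13.85, -16.95, -20.05]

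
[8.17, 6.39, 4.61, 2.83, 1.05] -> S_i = 8.17 + -1.78*i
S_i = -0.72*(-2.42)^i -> [-0.72, 1.74, -4.22, 10.2, -24.69]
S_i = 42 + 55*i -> [42, 97, 152, 207, 262]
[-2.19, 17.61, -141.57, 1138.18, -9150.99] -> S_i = -2.19*(-8.04)^i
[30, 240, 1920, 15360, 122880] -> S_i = 30*8^i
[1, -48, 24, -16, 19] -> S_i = Random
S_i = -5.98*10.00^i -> [-5.98, -59.8, -598.0, -5980.0, -59800.0]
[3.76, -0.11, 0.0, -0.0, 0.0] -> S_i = 3.76*(-0.03)^i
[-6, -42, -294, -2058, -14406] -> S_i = -6*7^i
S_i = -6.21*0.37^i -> [-6.21, -2.3, -0.85, -0.31, -0.12]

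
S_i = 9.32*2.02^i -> [9.32, 18.83, 38.03, 76.82, 155.17]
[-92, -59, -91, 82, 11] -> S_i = Random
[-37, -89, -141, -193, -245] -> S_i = -37 + -52*i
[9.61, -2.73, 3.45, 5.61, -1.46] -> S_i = Random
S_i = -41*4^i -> [-41, -164, -656, -2624, -10496]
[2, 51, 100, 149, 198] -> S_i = 2 + 49*i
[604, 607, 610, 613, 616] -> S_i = 604 + 3*i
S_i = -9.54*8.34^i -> [-9.54, -79.56, -663.56, -5534.09, -46154.34]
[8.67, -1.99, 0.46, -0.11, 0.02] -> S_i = 8.67*(-0.23)^i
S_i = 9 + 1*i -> [9, 10, 11, 12, 13]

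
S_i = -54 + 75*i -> [-54, 21, 96, 171, 246]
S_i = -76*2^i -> [-76, -152, -304, -608, -1216]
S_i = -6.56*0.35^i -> [-6.56, -2.3, -0.8, -0.28, -0.1]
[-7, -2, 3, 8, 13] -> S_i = -7 + 5*i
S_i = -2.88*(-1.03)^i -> [-2.88, 2.97, -3.06, 3.15, -3.24]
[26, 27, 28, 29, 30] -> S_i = 26 + 1*i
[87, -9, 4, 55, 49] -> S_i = Random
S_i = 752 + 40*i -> [752, 792, 832, 872, 912]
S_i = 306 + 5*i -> [306, 311, 316, 321, 326]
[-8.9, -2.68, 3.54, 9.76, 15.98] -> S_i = -8.90 + 6.22*i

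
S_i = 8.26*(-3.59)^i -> [8.26, -29.65, 106.46, -382.18, 1372.01]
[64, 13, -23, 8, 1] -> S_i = Random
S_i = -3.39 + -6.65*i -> [-3.39, -10.04, -16.69, -23.34, -29.99]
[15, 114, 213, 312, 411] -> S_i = 15 + 99*i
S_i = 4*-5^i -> [4, -20, 100, -500, 2500]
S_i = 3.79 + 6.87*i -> [3.79, 10.66, 17.53, 24.4, 31.27]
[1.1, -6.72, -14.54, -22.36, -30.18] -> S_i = 1.10 + -7.82*i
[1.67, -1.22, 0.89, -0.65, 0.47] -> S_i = 1.67*(-0.73)^i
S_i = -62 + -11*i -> [-62, -73, -84, -95, -106]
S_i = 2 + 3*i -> [2, 5, 8, 11, 14]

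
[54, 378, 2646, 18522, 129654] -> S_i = 54*7^i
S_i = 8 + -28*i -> [8, -20, -48, -76, -104]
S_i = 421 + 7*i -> [421, 428, 435, 442, 449]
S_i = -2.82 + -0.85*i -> [-2.82, -3.67, -4.52, -5.37, -6.22]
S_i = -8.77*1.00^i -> [-8.77, -8.77, -8.77, -8.77, -8.77]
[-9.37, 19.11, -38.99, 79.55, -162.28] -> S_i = -9.37*(-2.04)^i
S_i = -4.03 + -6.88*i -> [-4.03, -10.91, -17.79, -24.67, -31.55]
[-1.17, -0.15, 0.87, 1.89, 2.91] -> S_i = -1.17 + 1.02*i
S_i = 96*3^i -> [96, 288, 864, 2592, 7776]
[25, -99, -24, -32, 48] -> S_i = Random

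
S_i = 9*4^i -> [9, 36, 144, 576, 2304]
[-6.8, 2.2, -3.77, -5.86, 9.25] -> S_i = Random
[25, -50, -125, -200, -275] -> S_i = 25 + -75*i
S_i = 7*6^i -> [7, 42, 252, 1512, 9072]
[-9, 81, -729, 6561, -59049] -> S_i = -9*-9^i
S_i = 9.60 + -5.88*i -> [9.6, 3.72, -2.16, -8.04, -13.92]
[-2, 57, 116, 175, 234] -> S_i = -2 + 59*i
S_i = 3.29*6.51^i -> [3.29, 21.42, 139.43, 907.69, 5909.08]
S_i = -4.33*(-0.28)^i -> [-4.33, 1.21, -0.34, 0.1, -0.03]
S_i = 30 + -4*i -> [30, 26, 22, 18, 14]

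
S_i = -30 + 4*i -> [-30, -26, -22, -18, -14]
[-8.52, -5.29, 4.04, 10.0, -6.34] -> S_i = Random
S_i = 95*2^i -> [95, 190, 380, 760, 1520]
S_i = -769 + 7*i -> [-769, -762, -755, -748, -741]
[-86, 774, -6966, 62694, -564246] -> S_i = -86*-9^i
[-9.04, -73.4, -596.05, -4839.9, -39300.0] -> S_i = -9.04*8.12^i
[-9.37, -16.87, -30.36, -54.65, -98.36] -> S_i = -9.37*1.80^i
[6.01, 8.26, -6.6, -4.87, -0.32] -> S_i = Random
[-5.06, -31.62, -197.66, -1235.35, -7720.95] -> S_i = -5.06*6.25^i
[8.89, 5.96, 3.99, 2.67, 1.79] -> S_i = 8.89*0.67^i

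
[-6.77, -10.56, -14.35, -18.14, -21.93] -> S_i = -6.77 + -3.79*i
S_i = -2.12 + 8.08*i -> [-2.12, 5.96, 14.04, 22.12, 30.2]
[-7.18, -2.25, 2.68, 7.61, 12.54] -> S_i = -7.18 + 4.93*i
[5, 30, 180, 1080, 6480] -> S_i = 5*6^i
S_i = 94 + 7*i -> [94, 101, 108, 115, 122]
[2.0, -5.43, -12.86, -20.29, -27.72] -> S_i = 2.00 + -7.43*i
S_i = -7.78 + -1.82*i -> [-7.78, -9.6, -11.42, -13.24, -15.06]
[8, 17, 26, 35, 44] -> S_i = 8 + 9*i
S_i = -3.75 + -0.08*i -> [-3.75, -3.83, -3.91, -3.99, -4.07]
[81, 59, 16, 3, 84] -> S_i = Random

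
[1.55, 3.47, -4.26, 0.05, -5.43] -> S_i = Random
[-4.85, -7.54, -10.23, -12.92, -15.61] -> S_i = -4.85 + -2.69*i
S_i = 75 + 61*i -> [75, 136, 197, 258, 319]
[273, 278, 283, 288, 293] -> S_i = 273 + 5*i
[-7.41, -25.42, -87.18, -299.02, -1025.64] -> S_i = -7.41*3.43^i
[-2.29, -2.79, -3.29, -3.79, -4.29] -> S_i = -2.29 + -0.50*i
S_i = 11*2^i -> [11, 22, 44, 88, 176]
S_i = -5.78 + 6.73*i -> [-5.78, 0.95, 7.68, 14.41, 21.14]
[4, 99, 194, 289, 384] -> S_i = 4 + 95*i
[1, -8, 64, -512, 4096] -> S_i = 1*-8^i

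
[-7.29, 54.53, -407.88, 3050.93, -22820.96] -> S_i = -7.29*(-7.48)^i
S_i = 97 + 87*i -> [97, 184, 271, 358, 445]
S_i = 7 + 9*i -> [7, 16, 25, 34, 43]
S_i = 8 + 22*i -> [8, 30, 52, 74, 96]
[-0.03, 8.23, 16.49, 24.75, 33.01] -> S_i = -0.03 + 8.26*i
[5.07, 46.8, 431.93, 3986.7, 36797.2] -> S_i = 5.07*9.23^i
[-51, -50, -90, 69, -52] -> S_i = Random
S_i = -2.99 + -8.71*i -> [-2.99, -11.7, -20.41, -29.12, -37.83]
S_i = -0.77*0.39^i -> [-0.77, -0.3, -0.12, -0.05, -0.02]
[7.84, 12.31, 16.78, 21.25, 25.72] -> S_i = 7.84 + 4.47*i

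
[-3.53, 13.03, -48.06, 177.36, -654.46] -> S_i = -3.53*(-3.69)^i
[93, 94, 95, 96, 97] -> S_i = 93 + 1*i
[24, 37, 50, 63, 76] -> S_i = 24 + 13*i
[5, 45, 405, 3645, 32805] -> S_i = 5*9^i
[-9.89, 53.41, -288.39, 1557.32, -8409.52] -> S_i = -9.89*(-5.40)^i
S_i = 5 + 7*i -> [5, 12, 19, 26, 33]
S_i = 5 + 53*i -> [5, 58, 111, 164, 217]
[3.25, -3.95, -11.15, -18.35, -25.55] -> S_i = 3.25 + -7.20*i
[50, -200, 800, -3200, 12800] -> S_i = 50*-4^i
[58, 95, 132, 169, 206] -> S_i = 58 + 37*i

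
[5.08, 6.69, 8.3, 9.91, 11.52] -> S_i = 5.08 + 1.61*i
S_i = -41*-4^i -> [-41, 164, -656, 2624, -10496]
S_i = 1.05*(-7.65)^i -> [1.05, -8.03, 61.45, -470.08, 3596.13]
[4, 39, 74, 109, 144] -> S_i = 4 + 35*i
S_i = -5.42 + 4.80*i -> [-5.42, -0.62, 4.18, 8.98, 13.78]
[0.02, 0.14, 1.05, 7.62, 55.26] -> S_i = 0.02*7.25^i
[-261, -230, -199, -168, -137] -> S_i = -261 + 31*i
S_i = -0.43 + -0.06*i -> [-0.43, -0.49, -0.55, -0.61, -0.67]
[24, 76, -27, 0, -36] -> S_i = Random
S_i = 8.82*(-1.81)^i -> [8.82, -15.96, 28.9, -52.3, 94.66]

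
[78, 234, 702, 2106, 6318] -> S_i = 78*3^i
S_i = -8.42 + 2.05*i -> [-8.42, -6.37, -4.32, -2.27, -0.22]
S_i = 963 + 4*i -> [963, 967, 971, 975, 979]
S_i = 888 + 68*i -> [888, 956, 1024, 1092, 1160]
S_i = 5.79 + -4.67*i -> [5.79, 1.12, -3.55, -8.22, -12.89]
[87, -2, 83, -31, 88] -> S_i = Random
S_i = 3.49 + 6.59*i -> [3.49, 10.08, 16.67, 23.26, 29.85]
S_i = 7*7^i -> [7, 49, 343, 2401, 16807]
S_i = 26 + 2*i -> [26, 28, 30, 32, 34]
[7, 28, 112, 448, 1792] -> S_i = 7*4^i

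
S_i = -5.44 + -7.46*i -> [-5.44, -12.9, -20.36, -27.82, -35.28]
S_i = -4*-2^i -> [-4, 8, -16, 32, -64]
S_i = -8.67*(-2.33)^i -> [-8.67, 20.2, -47.07, 109.67, -255.53]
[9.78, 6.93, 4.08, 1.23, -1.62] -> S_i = 9.78 + -2.85*i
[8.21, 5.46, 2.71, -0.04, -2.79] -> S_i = 8.21 + -2.75*i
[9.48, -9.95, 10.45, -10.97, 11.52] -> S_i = 9.48*(-1.05)^i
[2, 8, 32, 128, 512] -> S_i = 2*4^i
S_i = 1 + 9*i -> [1, 10, 19, 28, 37]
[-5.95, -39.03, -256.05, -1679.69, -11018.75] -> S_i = -5.95*6.56^i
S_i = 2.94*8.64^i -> [2.94, 25.4, 219.47, 1896.22, 16383.33]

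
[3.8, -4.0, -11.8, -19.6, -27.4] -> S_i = 3.80 + -7.80*i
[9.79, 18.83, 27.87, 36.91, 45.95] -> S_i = 9.79 + 9.04*i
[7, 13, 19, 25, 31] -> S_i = 7 + 6*i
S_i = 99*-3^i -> [99, -297, 891, -2673, 8019]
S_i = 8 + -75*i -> [8, -67, -142, -217, -292]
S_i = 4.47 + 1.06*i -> [4.47, 5.53, 6.59, 7.65, 8.71]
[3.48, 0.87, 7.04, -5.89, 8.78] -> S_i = Random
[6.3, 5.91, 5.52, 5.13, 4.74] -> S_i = 6.30 + -0.39*i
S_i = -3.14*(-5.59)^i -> [-3.14, 17.55, -98.12, 548.49, -3066.03]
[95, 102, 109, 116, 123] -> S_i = 95 + 7*i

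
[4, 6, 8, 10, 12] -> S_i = 4 + 2*i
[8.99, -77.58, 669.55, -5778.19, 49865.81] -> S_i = 8.99*(-8.63)^i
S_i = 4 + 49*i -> [4, 53, 102, 151, 200]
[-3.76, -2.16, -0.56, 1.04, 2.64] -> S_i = -3.76 + 1.60*i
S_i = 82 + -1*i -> [82, 81, 80, 79, 78]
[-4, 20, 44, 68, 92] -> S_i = -4 + 24*i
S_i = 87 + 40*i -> [87, 127, 167, 207, 247]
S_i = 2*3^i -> [2, 6, 18, 54, 162]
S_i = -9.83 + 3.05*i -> [-9.83, -6.78, -3.73, -0.68, 2.37]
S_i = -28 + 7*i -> [-28, -21, -14, -7, 0]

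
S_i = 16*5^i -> [16, 80, 400, 2000, 10000]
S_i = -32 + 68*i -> [-32, 36, 104, 172, 240]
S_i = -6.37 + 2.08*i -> [-6.37, -4.29, -2.21, -0.13, 1.95]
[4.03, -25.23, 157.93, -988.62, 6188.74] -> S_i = 4.03*(-6.26)^i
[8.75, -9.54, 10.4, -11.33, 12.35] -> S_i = 8.75*(-1.09)^i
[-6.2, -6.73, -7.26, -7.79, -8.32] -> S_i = -6.20 + -0.53*i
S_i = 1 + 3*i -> [1, 4, 7, 10, 13]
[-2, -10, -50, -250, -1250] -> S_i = -2*5^i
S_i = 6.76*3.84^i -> [6.76, 25.96, 99.68, 382.77, 1469.85]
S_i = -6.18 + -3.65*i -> [-6.18, -9.83, -13.48, -17.13, -20.78]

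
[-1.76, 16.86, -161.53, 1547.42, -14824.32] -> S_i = -1.76*(-9.58)^i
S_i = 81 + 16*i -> [81, 97, 113, 129, 145]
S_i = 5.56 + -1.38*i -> [5.56, 4.18, 2.8, 1.42, 0.04]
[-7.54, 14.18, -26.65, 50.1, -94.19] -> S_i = -7.54*(-1.88)^i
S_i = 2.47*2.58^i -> [2.47, 6.37, 16.44, 42.42, 109.44]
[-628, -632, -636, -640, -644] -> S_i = -628 + -4*i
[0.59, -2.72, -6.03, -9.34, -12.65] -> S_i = 0.59 + -3.31*i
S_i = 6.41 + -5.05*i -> [6.41, 1.36, -3.69, -8.74, -13.79]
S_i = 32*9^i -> [32, 288, 2592, 23328, 209952]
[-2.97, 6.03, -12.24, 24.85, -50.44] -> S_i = -2.97*(-2.03)^i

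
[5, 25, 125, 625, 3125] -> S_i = 5*5^i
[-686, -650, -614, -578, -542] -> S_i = -686 + 36*i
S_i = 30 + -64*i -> [30, -34, -98, -162, -226]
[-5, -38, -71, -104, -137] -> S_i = -5 + -33*i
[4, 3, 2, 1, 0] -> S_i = 4 + -1*i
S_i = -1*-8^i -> [-1, 8, -64, 512, -4096]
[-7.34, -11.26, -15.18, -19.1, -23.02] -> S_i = -7.34 + -3.92*i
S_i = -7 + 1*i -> [-7, -6, -5, -4, -3]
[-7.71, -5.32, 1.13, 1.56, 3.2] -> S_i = Random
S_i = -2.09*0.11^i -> [-2.09, -0.23, -0.03, -0.0, -0.0]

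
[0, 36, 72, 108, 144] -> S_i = 0 + 36*i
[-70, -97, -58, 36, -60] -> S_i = Random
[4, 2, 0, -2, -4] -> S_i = 4 + -2*i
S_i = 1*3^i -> [1, 3, 9, 27, 81]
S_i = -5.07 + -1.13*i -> [-5.07, -6.2, -7.33, -8.46, -9.59]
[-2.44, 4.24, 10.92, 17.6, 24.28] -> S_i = -2.44 + 6.68*i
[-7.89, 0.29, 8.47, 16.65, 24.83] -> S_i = -7.89 + 8.18*i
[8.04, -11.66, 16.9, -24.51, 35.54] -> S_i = 8.04*(-1.45)^i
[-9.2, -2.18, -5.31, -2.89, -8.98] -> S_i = Random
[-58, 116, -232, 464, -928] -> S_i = -58*-2^i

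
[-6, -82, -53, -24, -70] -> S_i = Random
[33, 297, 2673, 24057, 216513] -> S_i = 33*9^i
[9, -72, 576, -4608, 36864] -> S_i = 9*-8^i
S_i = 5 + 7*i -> [5, 12, 19, 26, 33]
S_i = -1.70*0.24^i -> [-1.7, -0.41, -0.1, -0.02, -0.01]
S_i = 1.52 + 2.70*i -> [1.52, 4.22, 6.92, 9.62, 12.32]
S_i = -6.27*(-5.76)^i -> [-6.27, 36.12, -208.02, 1198.22, -6901.72]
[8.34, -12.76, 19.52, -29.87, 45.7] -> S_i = 8.34*(-1.53)^i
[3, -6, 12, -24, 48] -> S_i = 3*-2^i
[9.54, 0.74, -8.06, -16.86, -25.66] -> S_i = 9.54 + -8.80*i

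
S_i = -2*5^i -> [-2, -10, -50, -250, -1250]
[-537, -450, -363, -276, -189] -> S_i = -537 + 87*i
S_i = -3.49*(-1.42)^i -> [-3.49, 4.96, -7.04, 9.99, -14.19]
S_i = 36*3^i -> [36, 108, 324, 972, 2916]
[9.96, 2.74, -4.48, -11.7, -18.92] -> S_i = 9.96 + -7.22*i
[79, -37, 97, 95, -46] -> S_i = Random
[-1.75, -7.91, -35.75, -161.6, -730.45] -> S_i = -1.75*4.52^i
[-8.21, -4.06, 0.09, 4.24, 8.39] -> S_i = -8.21 + 4.15*i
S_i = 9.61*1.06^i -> [9.61, 10.19, 10.8, 11.45, 12.13]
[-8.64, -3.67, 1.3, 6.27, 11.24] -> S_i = -8.64 + 4.97*i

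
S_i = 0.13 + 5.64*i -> [0.13, 5.77, 11.41, 17.05, 22.69]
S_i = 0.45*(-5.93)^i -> [0.45, -2.67, 15.82, -93.84, 556.46]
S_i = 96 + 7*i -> [96, 103, 110, 117, 124]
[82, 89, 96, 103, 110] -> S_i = 82 + 7*i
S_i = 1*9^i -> [1, 9, 81, 729, 6561]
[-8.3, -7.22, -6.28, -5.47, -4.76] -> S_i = -8.30*0.87^i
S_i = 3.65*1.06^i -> [3.65, 3.87, 4.1, 4.35, 4.61]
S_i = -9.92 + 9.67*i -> [-9.92, -0.25, 9.42, 19.09, 28.76]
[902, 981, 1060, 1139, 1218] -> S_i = 902 + 79*i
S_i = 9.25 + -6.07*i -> [9.25, 3.18, -2.89, -8.96, -15.03]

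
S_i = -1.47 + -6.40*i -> [-1.47, -7.87, -14.27, -20.67, -27.07]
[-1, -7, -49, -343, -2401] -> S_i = -1*7^i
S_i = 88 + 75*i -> [88, 163, 238, 313, 388]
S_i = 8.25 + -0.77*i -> [8.25, 7.48, 6.71, 5.94, 5.17]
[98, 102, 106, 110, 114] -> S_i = 98 + 4*i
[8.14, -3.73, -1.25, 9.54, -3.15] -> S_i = Random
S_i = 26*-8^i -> [26, -208, 1664, -13312, 106496]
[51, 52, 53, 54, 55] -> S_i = 51 + 1*i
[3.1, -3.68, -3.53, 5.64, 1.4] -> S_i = Random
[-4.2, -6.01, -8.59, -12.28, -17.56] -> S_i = -4.20*1.43^i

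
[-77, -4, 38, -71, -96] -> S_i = Random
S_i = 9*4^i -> [9, 36, 144, 576, 2304]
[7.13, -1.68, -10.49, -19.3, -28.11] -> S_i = 7.13 + -8.81*i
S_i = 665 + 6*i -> [665, 671, 677, 683, 689]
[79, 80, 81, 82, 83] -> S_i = 79 + 1*i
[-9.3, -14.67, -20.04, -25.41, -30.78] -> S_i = -9.30 + -5.37*i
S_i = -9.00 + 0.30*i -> [-9.0, -8.7, -8.4, -8.1, -7.8]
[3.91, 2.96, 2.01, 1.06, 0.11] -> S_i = 3.91 + -0.95*i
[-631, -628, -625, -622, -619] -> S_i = -631 + 3*i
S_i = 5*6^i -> [5, 30, 180, 1080, 6480]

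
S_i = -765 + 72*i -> [-765, -693, -621, -549, -477]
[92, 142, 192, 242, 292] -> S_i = 92 + 50*i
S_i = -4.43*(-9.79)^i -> [-4.43, 43.37, -424.59, 4156.73, -40694.39]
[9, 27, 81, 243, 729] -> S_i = 9*3^i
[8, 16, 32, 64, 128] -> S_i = 8*2^i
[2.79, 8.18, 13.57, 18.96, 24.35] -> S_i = 2.79 + 5.39*i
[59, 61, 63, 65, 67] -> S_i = 59 + 2*i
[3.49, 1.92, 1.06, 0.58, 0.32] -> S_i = 3.49*0.55^i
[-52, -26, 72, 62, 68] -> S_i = Random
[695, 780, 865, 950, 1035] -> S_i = 695 + 85*i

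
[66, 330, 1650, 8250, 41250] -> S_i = 66*5^i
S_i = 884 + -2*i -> [884, 882, 880, 878, 876]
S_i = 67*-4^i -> [67, -268, 1072, -4288, 17152]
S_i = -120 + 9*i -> [-120, -111, -102, -93, -84]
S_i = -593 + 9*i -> [-593, -584, -575, -566, -557]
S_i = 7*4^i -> [7, 28, 112, 448, 1792]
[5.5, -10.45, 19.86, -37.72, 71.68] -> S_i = 5.50*(-1.90)^i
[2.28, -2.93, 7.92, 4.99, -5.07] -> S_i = Random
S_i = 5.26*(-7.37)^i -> [5.26, -38.77, 285.71, -2105.66, 15518.71]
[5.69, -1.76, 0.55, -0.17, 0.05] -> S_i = 5.69*(-0.31)^i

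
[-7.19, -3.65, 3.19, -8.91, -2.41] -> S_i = Random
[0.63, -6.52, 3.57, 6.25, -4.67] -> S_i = Random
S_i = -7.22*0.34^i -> [-7.22, -2.45, -0.83, -0.28, -0.1]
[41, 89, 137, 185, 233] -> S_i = 41 + 48*i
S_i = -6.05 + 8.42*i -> [-6.05, 2.37, 10.79, 19.21, 27.63]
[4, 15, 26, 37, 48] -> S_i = 4 + 11*i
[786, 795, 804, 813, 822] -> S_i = 786 + 9*i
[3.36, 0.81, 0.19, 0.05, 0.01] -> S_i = 3.36*0.24^i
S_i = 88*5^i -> [88, 440, 2200, 11000, 55000]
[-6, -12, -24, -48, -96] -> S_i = -6*2^i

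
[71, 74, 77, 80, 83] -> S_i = 71 + 3*i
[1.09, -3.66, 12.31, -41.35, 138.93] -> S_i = 1.09*(-3.36)^i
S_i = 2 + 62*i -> [2, 64, 126, 188, 250]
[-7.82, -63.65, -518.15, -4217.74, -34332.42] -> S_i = -7.82*8.14^i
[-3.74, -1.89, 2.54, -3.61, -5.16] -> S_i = Random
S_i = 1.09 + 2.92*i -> [1.09, 4.01, 6.93, 9.85, 12.77]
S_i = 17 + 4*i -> [17, 21, 25, 29, 33]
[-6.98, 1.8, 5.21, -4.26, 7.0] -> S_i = Random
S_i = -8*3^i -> [-8, -24, -72, -216, -648]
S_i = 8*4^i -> [8, 32, 128, 512, 2048]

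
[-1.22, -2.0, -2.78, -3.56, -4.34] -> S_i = -1.22 + -0.78*i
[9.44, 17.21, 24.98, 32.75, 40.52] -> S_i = 9.44 + 7.77*i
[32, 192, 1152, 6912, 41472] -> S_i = 32*6^i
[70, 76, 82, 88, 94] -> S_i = 70 + 6*i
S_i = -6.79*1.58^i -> [-6.79, -10.73, -16.95, -26.78, -42.32]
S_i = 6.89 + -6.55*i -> [6.89, 0.34, -6.21, -12.76, -19.31]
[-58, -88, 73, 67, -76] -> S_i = Random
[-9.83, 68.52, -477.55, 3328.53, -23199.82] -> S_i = -9.83*(-6.97)^i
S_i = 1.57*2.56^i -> [1.57, 4.02, 10.29, 26.34, 67.43]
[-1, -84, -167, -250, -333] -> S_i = -1 + -83*i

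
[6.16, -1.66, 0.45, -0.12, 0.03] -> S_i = 6.16*(-0.27)^i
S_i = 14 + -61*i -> [14, -47, -108, -169, -230]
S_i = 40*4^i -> [40, 160, 640, 2560, 10240]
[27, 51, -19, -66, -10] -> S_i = Random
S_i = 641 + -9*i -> [641, 632, 623, 614, 605]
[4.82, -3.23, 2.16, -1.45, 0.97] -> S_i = 4.82*(-0.67)^i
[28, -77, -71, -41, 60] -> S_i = Random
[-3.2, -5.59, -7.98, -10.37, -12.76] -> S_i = -3.20 + -2.39*i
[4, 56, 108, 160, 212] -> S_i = 4 + 52*i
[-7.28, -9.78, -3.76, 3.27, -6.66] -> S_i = Random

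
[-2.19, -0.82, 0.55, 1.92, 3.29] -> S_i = -2.19 + 1.37*i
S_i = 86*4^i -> [86, 344, 1376, 5504, 22016]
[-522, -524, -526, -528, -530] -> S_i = -522 + -2*i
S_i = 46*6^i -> [46, 276, 1656, 9936, 59616]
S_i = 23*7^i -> [23, 161, 1127, 7889, 55223]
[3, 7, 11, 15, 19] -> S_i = 3 + 4*i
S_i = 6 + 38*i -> [6, 44, 82, 120, 158]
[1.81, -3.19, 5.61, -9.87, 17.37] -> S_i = 1.81*(-1.76)^i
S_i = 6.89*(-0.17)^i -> [6.89, -1.17, 0.2, -0.03, 0.01]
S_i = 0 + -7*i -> [0, -7, -14, -21, -28]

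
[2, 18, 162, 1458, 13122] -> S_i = 2*9^i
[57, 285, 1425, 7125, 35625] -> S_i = 57*5^i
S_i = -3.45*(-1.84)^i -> [-3.45, 6.35, -11.68, 21.49, -39.54]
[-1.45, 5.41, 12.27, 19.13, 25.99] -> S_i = -1.45 + 6.86*i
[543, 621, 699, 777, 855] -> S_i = 543 + 78*i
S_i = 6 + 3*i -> [6, 9, 12, 15, 18]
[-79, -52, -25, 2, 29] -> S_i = -79 + 27*i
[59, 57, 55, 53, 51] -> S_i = 59 + -2*i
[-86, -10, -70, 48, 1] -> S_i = Random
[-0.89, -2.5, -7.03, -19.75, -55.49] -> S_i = -0.89*2.81^i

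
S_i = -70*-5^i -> [-70, 350, -1750, 8750, -43750]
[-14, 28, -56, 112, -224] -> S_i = -14*-2^i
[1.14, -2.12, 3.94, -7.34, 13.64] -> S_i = 1.14*(-1.86)^i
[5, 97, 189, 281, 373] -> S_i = 5 + 92*i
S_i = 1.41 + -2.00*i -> [1.41, -0.59, -2.59, -4.59, -6.59]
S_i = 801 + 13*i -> [801, 814, 827, 840, 853]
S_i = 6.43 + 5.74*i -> [6.43, 12.17, 17.91, 23.65, 29.39]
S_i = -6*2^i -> [-6, -12, -24, -48, -96]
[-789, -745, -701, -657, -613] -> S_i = -789 + 44*i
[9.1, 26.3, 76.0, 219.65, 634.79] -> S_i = 9.10*2.89^i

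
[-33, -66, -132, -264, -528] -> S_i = -33*2^i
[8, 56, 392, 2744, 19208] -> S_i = 8*7^i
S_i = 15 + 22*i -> [15, 37, 59, 81, 103]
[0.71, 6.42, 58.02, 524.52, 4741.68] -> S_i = 0.71*9.04^i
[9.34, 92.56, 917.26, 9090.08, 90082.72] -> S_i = 9.34*9.91^i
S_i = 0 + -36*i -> [0, -36, -72, -108, -144]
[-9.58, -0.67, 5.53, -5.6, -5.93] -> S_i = Random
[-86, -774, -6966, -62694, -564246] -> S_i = -86*9^i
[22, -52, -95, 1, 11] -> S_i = Random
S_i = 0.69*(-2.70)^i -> [0.69, -1.86, 5.03, -13.58, 36.67]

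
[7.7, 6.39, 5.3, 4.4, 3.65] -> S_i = 7.70*0.83^i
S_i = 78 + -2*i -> [78, 76, 74, 72, 70]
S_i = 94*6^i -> [94, 564, 3384, 20304, 121824]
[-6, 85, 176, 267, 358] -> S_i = -6 + 91*i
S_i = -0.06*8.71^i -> [-0.06, -0.52, -4.55, -39.65, -345.32]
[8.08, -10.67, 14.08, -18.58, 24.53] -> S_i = 8.08*(-1.32)^i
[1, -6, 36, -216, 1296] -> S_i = 1*-6^i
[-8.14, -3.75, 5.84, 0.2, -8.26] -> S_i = Random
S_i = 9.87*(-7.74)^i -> [9.87, -76.39, 591.29, -4576.57, 35422.65]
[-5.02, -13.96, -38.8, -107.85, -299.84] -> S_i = -5.02*2.78^i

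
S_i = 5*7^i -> [5, 35, 245, 1715, 12005]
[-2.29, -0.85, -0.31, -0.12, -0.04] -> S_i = -2.29*0.37^i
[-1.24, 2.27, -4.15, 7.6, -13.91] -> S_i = -1.24*(-1.83)^i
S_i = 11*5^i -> [11, 55, 275, 1375, 6875]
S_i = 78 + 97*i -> [78, 175, 272, 369, 466]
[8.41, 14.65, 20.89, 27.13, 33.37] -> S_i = 8.41 + 6.24*i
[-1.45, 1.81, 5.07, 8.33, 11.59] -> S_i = -1.45 + 3.26*i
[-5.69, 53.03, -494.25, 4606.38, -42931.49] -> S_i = -5.69*(-9.32)^i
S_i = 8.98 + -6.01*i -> [8.98, 2.97, -3.04, -9.05, -15.06]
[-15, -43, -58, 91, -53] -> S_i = Random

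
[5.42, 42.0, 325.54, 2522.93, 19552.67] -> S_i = 5.42*7.75^i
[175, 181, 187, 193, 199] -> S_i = 175 + 6*i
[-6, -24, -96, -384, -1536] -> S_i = -6*4^i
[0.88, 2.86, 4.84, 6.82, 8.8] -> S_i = 0.88 + 1.98*i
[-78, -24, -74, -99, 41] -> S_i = Random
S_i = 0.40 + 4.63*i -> [0.4, 5.03, 9.66, 14.29, 18.92]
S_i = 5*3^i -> [5, 15, 45, 135, 405]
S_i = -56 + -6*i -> [-56, -62, -68, -74, -80]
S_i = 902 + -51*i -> [902, 851, 800, 749, 698]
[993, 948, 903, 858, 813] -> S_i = 993 + -45*i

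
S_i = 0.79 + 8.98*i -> [0.79, 9.77, 18.75, 27.73, 36.71]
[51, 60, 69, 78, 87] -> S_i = 51 + 9*i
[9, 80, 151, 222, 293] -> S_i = 9 + 71*i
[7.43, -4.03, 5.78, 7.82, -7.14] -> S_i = Random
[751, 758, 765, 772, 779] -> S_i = 751 + 7*i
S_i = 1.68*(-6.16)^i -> [1.68, -10.35, 63.75, -392.69, 2418.98]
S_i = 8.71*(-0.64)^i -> [8.71, -5.57, 3.57, -2.28, 1.46]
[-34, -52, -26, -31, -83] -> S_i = Random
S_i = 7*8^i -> [7, 56, 448, 3584, 28672]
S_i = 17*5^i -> [17, 85, 425, 2125, 10625]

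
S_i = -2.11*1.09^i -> [-2.11, -2.3, -2.51, -2.73, -2.98]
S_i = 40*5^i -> [40, 200, 1000, 5000, 25000]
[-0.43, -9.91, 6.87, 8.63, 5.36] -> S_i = Random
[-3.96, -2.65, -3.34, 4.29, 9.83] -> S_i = Random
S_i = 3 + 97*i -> [3, 100, 197, 294, 391]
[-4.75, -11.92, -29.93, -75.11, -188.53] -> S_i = -4.75*2.51^i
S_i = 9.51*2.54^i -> [9.51, 24.16, 61.35, 155.84, 395.84]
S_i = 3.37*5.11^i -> [3.37, 17.22, 88.0, 449.67, 2297.81]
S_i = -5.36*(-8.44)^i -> [-5.36, 45.24, -381.81, 3222.49, -27197.85]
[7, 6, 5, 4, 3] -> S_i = 7 + -1*i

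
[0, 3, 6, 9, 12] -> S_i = 0 + 3*i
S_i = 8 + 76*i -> [8, 84, 160, 236, 312]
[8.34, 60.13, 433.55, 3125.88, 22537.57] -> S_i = 8.34*7.21^i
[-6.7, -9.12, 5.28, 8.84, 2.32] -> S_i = Random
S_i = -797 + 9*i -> [-797, -788, -779, -770, -761]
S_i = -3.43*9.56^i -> [-3.43, -32.79, -313.48, -2996.87, -28650.07]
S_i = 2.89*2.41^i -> [2.89, 6.96, 16.79, 40.45, 97.49]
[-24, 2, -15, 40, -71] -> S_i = Random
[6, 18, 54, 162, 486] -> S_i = 6*3^i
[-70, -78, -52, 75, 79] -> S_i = Random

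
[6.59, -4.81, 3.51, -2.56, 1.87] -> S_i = 6.59*(-0.73)^i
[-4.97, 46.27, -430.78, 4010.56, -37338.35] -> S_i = -4.97*(-9.31)^i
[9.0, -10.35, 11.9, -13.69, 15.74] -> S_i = 9.00*(-1.15)^i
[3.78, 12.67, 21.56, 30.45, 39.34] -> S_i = 3.78 + 8.89*i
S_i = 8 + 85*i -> [8, 93, 178, 263, 348]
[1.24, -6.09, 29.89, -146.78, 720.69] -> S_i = 1.24*(-4.91)^i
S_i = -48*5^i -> [-48, -240, -1200, -6000, -30000]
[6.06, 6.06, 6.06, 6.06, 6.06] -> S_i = 6.06 + 0.00*i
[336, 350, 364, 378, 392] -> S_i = 336 + 14*i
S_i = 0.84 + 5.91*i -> [0.84, 6.75, 12.66, 18.57, 24.48]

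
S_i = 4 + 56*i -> [4, 60, 116, 172, 228]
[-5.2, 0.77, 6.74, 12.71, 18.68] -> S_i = -5.20 + 5.97*i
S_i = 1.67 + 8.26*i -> [1.67, 9.93, 18.19, 26.45, 34.71]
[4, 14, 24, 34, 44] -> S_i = 4 + 10*i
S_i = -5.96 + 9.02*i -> [-5.96, 3.06, 12.08, 21.1, 30.12]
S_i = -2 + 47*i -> [-2, 45, 92, 139, 186]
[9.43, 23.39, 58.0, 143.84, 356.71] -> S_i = 9.43*2.48^i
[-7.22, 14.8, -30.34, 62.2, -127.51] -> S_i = -7.22*(-2.05)^i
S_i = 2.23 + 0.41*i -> [2.23, 2.64, 3.05, 3.46, 3.87]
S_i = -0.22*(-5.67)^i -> [-0.22, 1.25, -7.07, 40.1, -227.38]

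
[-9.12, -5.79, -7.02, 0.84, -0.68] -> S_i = Random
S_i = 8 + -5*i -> [8, 3, -2, -7, -12]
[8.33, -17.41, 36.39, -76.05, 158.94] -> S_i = 8.33*(-2.09)^i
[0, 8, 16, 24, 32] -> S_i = 0 + 8*i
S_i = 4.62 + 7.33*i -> [4.62, 11.95, 19.28, 26.61, 33.94]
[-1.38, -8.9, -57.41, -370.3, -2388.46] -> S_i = -1.38*6.45^i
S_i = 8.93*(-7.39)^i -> [8.93, -65.99, 487.69, -3604.0, 26633.56]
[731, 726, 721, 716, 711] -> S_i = 731 + -5*i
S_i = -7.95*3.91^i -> [-7.95, -31.08, -121.54, -475.22, -1858.12]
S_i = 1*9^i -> [1, 9, 81, 729, 6561]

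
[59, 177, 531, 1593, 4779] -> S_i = 59*3^i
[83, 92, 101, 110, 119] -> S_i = 83 + 9*i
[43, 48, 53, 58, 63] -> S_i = 43 + 5*i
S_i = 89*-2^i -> [89, -178, 356, -712, 1424]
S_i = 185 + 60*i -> [185, 245, 305, 365, 425]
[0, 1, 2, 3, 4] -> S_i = 0 + 1*i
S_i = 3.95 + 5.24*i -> [3.95, 9.19, 14.43, 19.67, 24.91]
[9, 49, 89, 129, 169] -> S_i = 9 + 40*i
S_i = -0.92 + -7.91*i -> [-0.92, -8.83, -16.74, -24.65, -32.56]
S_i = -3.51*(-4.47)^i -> [-3.51, 15.69, -70.13, 313.49, -1401.32]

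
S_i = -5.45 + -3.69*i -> [-5.45, -9.14, -12.83, -16.52, -20.21]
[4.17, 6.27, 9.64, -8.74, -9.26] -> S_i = Random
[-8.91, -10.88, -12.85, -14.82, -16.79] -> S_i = -8.91 + -1.97*i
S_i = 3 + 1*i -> [3, 4, 5, 6, 7]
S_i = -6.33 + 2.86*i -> [-6.33, -3.47, -0.61, 2.25, 5.11]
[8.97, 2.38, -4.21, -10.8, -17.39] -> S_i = 8.97 + -6.59*i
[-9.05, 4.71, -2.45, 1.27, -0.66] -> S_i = -9.05*(-0.52)^i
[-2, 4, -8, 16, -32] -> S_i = -2*-2^i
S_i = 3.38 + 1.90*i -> [3.38, 5.28, 7.18, 9.08, 10.98]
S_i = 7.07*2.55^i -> [7.07, 18.03, 45.97, 117.23, 298.94]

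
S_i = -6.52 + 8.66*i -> [-6.52, 2.14, 10.8, 19.46, 28.12]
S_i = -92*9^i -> [-92, -828, -7452, -67068, -603612]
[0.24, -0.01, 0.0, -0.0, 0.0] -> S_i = 0.24*(-0.06)^i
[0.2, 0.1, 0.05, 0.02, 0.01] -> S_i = 0.20*0.49^i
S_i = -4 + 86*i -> [-4, 82, 168, 254, 340]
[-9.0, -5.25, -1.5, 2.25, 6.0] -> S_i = -9.00 + 3.75*i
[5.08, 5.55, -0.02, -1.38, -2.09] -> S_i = Random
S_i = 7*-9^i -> [7, -63, 567, -5103, 45927]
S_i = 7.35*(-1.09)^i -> [7.35, -8.01, 8.73, -9.52, 10.38]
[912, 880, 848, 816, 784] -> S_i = 912 + -32*i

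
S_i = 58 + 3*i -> [58, 61, 64, 67, 70]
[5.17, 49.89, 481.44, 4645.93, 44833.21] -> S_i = 5.17*9.65^i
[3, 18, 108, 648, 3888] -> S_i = 3*6^i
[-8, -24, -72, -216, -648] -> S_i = -8*3^i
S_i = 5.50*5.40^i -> [5.5, 29.7, 160.38, 866.05, 4676.68]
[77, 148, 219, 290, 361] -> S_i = 77 + 71*i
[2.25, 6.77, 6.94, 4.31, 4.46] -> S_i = Random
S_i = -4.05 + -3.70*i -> [-4.05, -7.75, -11.45, -15.15, -18.85]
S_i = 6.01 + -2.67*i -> [6.01, 3.34, 0.67, -2.0, -4.67]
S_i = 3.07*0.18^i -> [3.07, 0.55, 0.1, 0.02, 0.0]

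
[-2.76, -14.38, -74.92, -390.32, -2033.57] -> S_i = -2.76*5.21^i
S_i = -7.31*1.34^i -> [-7.31, -9.8, -13.13, -17.59, -23.57]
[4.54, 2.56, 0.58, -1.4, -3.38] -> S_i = 4.54 + -1.98*i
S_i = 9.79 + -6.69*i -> [9.79, 3.1, -3.59, -10.28, -16.97]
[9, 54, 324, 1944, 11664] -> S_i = 9*6^i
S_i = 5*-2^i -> [5, -10, 20, -40, 80]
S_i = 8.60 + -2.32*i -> [8.6, 6.28, 3.96, 1.64, -0.68]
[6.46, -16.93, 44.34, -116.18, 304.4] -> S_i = 6.46*(-2.62)^i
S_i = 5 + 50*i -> [5, 55, 105, 155, 205]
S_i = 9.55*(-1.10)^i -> [9.55, -10.5, 11.56, -12.71, 13.98]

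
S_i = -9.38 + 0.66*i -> [-9.38, -8.72, -8.06, -7.4, -6.74]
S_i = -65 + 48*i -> [-65, -17, 31, 79, 127]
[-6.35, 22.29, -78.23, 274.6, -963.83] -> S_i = -6.35*(-3.51)^i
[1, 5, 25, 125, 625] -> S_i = 1*5^i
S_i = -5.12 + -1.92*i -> [-5.12, -7.04, -8.96, -10.88, -12.8]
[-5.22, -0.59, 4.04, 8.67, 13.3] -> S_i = -5.22 + 4.63*i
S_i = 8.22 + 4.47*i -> [8.22, 12.69, 17.16, 21.63, 26.1]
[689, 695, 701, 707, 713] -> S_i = 689 + 6*i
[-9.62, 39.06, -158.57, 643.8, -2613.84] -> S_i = -9.62*(-4.06)^i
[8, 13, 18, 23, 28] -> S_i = 8 + 5*i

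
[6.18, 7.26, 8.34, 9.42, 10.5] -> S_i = 6.18 + 1.08*i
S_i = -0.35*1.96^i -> [-0.35, -0.69, -1.34, -2.64, -5.17]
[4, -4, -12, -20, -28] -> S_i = 4 + -8*i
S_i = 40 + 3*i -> [40, 43, 46, 49, 52]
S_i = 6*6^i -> [6, 36, 216, 1296, 7776]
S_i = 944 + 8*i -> [944, 952, 960, 968, 976]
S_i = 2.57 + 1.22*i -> [2.57, 3.79, 5.01, 6.23, 7.45]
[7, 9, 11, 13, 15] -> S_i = 7 + 2*i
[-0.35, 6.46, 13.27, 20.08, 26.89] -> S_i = -0.35 + 6.81*i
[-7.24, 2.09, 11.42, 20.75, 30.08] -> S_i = -7.24 + 9.33*i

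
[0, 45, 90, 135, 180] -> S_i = 0 + 45*i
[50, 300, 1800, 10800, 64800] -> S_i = 50*6^i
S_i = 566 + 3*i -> [566, 569, 572, 575, 578]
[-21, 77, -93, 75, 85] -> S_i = Random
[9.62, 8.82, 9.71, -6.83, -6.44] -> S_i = Random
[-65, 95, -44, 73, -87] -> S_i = Random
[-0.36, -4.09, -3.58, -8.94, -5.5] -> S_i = Random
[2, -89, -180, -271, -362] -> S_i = 2 + -91*i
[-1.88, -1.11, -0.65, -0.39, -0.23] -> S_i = -1.88*0.59^i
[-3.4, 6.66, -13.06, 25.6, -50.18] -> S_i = -3.40*(-1.96)^i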